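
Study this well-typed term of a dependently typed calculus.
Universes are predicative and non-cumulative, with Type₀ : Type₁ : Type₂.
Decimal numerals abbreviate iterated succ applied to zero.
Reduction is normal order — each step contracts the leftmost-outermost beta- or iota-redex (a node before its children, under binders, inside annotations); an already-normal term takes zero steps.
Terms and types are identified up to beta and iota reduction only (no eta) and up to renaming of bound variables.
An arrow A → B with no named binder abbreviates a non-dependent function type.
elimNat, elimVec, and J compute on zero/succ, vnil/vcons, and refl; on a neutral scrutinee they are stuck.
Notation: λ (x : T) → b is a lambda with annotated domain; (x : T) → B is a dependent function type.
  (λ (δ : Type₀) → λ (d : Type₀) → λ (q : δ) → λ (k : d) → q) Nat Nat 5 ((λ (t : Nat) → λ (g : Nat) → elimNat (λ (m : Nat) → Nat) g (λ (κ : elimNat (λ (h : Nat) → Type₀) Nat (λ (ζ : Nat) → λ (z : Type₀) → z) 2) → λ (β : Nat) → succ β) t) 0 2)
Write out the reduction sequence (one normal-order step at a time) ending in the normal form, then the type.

reduction (normal order):
  (λ (δ : Type₀) → λ (d : Type₀) → λ (q : δ) → λ (k : d) → q) Nat Nat 5 ((λ (t : Nat) → λ (g : Nat) → elimNat (λ (m : Nat) → Nat) g (λ (κ : elimNat (λ (h : Nat) → Type₀) Nat (λ (ζ : Nat) → λ (z : Type₀) → z) 2) → λ (β : Nat) → succ β) t) 0 2)
  ~> (λ (δ : Type₀) → λ (d : Nat) → λ (q : δ) → d) Nat 5 ((λ (k : Nat) → λ (t : Nat) → elimNat (λ (g : Nat) → Nat) t (λ (m : elimNat (λ (κ : Nat) → Type₀) Nat (λ (h : Nat) → λ (ζ : Type₀) → ζ) 2) → λ (z : Nat) → succ z) k) 0 2)
  ~> (λ (δ : Nat) → λ (d : Nat) → δ) 5 ((λ (q : Nat) → λ (k : Nat) → elimNat (λ (t : Nat) → Nat) k (λ (g : elimNat (λ (m : Nat) → Type₀) Nat (λ (κ : Nat) → λ (h : Type₀) → h) 2) → λ (ζ : Nat) → succ ζ) q) 0 2)
  ~> (λ (δ : Nat) → 5) ((λ (d : Nat) → λ (q : Nat) → elimNat (λ (k : Nat) → Nat) q (λ (t : elimNat (λ (g : Nat) → Type₀) Nat (λ (m : Nat) → λ (κ : Type₀) → κ) 2) → λ (h : Nat) → succ h) d) 0 2)
  ~> 5
type:
  Nat


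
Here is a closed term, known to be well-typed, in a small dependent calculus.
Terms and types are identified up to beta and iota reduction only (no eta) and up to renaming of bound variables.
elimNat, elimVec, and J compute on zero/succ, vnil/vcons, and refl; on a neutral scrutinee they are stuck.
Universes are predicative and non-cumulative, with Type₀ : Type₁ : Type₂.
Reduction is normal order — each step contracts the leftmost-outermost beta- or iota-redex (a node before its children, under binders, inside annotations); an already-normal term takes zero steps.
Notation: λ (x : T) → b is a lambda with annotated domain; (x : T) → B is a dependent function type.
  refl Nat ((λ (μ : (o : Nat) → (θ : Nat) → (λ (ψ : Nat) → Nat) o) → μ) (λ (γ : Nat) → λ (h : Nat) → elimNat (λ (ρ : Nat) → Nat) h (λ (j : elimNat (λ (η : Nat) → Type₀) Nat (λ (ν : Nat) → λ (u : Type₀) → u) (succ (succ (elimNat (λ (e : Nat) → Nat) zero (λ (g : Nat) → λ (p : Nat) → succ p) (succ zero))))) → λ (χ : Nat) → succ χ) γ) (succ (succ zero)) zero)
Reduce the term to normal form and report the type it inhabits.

reduced normal form:
  refl Nat (succ (succ zero))
the term's type:
  Eq Nat (succ (succ zero)) (succ (succ zero))
observation: contracting a beta-redex first, the term normalizes in 10 steps.


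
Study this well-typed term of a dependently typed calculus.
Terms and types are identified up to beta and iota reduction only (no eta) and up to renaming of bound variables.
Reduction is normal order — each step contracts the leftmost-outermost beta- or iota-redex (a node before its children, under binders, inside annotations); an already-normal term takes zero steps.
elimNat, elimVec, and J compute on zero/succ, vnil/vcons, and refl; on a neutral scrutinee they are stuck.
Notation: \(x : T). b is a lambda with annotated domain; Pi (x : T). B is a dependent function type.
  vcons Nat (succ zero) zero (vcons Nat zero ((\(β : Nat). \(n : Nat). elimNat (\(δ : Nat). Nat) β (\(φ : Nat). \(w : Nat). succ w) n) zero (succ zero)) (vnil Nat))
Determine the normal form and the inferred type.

reduced normal form:
  vcons Nat (succ zero) zero (vcons Nat zero (succ zero) (vnil Nat))
type:
  Vec Nat (succ (succ zero))
observation: normalization takes exactly 6 steps under the normal-order strategy.


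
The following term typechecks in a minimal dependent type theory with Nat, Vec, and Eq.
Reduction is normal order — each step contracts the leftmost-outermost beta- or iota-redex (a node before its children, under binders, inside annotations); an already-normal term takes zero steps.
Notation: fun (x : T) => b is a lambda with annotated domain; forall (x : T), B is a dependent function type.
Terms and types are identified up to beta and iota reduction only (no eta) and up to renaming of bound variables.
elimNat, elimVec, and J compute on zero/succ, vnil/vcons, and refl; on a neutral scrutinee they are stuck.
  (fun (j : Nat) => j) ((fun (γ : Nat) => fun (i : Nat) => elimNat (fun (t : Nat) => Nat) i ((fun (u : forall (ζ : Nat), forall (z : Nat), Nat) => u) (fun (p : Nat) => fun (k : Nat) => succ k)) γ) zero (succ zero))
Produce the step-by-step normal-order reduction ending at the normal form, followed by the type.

reduction (normal order):
  (fun (j : Nat) => j) ((fun (γ : Nat) => fun (i : Nat) => elimNat (fun (t : Nat) => Nat) i ((fun (u : forall (ζ : Nat), forall (z : Nat), Nat) => u) (fun (p : Nat) => fun (k : Nat) => succ k)) γ) zero (succ zero))
  ~> (fun (j : Nat) => fun (γ : Nat) => elimNat (fun (i : Nat) => Nat) γ ((fun (t : forall (u : Nat), forall (ζ : Nat), Nat) => t) (fun (z : Nat) => fun (p : Nat) => succ p)) j) zero (succ zero)
  ~> (fun (j : Nat) => elimNat (fun (γ : Nat) => Nat) j ((fun (i : forall (t : Nat), forall (u : Nat), Nat) => i) (fun (ζ : Nat) => fun (z : Nat) => succ z)) zero) (succ zero)
  ~> elimNat (fun (j : Nat) => Nat) (succ zero) ((fun (γ : forall (i : Nat), forall (t : Nat), Nat) => γ) (fun (u : Nat) => fun (ζ : Nat) => succ ζ)) zero
  ~> succ zero
type:
  Nat


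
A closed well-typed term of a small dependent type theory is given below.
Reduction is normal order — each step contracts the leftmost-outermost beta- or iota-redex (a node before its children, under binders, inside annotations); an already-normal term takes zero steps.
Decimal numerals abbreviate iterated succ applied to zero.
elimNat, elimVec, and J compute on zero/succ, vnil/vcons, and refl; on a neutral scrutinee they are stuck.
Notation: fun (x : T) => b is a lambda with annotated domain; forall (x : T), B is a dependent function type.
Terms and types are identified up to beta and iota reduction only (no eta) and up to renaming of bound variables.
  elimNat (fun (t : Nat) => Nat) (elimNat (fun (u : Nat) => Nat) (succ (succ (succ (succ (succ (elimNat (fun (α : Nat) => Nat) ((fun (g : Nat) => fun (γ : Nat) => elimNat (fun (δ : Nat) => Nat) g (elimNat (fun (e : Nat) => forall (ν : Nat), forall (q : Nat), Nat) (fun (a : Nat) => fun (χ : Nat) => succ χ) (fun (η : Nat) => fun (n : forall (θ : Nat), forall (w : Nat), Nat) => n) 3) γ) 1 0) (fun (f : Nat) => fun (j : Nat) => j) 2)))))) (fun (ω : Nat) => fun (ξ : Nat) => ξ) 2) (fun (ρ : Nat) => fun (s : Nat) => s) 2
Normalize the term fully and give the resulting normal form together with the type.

normal form:
  6
type:
  Nat


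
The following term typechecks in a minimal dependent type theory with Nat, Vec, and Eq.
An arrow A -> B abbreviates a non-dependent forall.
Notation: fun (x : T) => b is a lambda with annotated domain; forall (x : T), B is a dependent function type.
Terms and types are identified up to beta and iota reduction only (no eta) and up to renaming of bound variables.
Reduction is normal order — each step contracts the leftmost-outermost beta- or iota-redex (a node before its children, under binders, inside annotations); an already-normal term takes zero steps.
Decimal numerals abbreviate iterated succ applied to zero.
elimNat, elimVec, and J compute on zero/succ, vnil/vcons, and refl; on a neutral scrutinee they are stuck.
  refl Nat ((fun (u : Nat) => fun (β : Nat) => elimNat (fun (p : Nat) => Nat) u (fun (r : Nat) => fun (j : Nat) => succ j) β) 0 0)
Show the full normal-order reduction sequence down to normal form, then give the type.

normal-order reduction sequence:
  refl Nat ((fun (u : Nat) => fun (β : Nat) => elimNat (fun (p : Nat) => Nat) u (fun (r : Nat) => fun (j : Nat) => succ j) β) 0 0)
  ~> refl Nat ((fun (u : Nat) => elimNat (fun (β : Nat) => Nat) 0 (fun (p : Nat) => fun (r : Nat) => succ r) u) 0)
  ~> refl Nat (elimNat (fun (u : Nat) => Nat) 0 (fun (β : Nat) => fun (p : Nat) => succ p) 0)
  ~> refl Nat 0
inferred type:
  Eq Nat 0 0


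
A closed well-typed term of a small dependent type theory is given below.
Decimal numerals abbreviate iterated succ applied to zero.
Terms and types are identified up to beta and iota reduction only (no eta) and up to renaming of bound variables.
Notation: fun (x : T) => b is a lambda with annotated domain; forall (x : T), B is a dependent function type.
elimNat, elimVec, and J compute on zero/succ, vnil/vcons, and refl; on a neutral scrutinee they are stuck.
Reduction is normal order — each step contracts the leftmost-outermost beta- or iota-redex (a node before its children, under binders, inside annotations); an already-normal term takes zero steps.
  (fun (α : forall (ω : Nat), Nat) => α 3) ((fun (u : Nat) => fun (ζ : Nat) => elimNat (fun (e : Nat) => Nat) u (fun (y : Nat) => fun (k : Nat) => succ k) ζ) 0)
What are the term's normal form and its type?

reduced normal form:
  3
type:
  Nat


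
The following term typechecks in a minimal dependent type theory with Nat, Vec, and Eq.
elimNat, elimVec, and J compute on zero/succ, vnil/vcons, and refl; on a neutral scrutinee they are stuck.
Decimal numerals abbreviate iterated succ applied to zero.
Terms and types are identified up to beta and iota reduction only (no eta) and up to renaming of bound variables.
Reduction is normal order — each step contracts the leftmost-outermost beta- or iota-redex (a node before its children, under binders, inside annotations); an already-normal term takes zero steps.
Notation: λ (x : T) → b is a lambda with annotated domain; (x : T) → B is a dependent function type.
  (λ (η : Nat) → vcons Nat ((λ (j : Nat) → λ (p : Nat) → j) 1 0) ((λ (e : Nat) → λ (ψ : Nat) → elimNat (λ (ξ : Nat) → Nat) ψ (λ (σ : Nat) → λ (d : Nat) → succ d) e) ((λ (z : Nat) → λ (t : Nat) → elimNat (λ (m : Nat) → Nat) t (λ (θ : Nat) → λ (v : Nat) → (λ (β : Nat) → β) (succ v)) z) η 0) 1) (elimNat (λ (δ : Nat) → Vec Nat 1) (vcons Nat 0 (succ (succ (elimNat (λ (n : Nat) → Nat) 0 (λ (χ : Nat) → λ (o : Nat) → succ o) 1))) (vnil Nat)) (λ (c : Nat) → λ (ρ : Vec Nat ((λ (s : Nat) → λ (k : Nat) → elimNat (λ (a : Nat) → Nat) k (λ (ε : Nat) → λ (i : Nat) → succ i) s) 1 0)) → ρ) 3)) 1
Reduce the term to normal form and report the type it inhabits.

resulting normal form:
  vcons Nat 1 2 (vcons Nat 0 3 (vnil Nat))
inferred type:
  Vec Nat 2


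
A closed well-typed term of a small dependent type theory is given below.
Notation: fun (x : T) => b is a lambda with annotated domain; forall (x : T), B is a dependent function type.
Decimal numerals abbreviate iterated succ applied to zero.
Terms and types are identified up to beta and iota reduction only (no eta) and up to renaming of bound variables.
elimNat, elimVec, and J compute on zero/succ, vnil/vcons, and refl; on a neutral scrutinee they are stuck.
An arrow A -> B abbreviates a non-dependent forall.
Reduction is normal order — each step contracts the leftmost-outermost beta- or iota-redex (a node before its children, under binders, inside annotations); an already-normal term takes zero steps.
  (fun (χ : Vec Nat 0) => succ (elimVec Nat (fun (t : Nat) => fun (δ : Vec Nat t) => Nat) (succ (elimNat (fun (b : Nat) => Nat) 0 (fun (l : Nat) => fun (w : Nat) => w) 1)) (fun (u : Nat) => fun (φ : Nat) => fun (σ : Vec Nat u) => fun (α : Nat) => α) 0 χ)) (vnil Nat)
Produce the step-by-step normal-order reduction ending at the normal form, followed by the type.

normal-order reduction:
  (fun (χ : Vec Nat 0) => succ (elimVec Nat (fun (t : Nat) => fun (δ : Vec Nat t) => Nat) (succ (elimNat (fun (b : Nat) => Nat) 0 (fun (l : Nat) => fun (w : Nat) => w) 1)) (fun (u : Nat) => fun (φ : Nat) => fun (σ : Vec Nat u) => fun (α : Nat) => α) 0 χ)) (vnil Nat)
  ~> succ (elimVec Nat (fun (χ : Nat) => fun (t : Vec Nat χ) => Nat) (succ (elimNat (fun (δ : Nat) => Nat) 0 (fun (b : Nat) => fun (l : Nat) => l) 1)) (fun (w : Nat) => fun (u : Nat) => fun (φ : Vec Nat w) => fun (σ : Nat) => σ) 0 (vnil Nat))
  ~> succ (succ (elimNat (fun (χ : Nat) => Nat) 0 (fun (t : Nat) => fun (δ : Nat) => δ) 1))
  ~> succ (succ ((fun (χ : Nat) => fun (t : Nat) => t) 0 (elimNat (fun (δ : Nat) => Nat) 0 (fun (b : Nat) => fun (l : Nat) => l) 0)))
  ~> succ (succ ((fun (χ : Nat) => χ) (elimNat (fun (t : Nat) => Nat) 0 (fun (δ : Nat) => fun (b : Nat) => b) 0)))
  ~> succ (succ (elimNat (fun (χ : Nat) => Nat) 0 (fun (t : Nat) => fun (δ : Nat) => δ) 0))
  ~> 2
the term's type:
  Nat


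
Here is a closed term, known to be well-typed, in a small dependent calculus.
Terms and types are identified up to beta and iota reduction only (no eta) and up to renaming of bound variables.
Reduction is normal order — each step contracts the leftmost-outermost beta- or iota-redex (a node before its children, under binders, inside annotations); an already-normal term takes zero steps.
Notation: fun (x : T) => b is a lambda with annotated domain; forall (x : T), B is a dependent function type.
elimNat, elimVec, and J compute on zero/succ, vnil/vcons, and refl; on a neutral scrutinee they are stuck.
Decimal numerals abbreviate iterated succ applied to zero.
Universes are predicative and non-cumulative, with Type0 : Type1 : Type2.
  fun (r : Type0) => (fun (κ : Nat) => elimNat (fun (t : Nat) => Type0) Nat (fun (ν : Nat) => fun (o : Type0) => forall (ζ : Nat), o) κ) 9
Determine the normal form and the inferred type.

normal form:
  fun (r : Type0) => forall (κ : Nat), forall (t : Nat), forall (ν : Nat), forall (o : Nat), forall (ζ : Nat), forall (δ : Nat), forall (j : Nat), forall (v : Nat), forall (l : Nat), Nat
inferred type:
  forall (r : Type0), Type0
observation: the term reaches its normal form after 29 normal-order steps.


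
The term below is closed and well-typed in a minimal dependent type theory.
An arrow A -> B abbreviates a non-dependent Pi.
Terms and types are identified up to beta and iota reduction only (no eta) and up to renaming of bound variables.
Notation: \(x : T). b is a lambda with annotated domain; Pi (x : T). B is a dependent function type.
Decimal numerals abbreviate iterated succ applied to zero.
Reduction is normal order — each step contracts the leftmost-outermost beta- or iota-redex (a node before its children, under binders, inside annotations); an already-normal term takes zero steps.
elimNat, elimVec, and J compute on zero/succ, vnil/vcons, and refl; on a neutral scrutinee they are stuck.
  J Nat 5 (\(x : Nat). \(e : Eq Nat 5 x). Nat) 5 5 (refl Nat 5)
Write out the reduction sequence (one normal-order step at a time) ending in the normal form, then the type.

normal-order reduction:
  J Nat 5 (\(x : Nat). \(e : Eq Nat 5 x). Nat) 5 5 (refl Nat 5)
  ~> 5
the term's type:
  Nat


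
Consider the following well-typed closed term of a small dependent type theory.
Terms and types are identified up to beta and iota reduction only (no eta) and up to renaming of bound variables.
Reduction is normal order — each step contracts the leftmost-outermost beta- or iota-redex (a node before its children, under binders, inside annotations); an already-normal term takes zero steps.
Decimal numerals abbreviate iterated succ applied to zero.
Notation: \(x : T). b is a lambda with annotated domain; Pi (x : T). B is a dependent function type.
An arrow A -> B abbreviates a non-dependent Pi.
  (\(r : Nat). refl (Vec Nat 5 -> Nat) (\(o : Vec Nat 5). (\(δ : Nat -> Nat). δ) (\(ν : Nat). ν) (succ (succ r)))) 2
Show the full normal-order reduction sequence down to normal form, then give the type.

normal-order reduction sequence:
  (\(r : Nat). refl (Vec Nat 5 -> Nat) (\(o : Vec Nat 5). (\(δ : Nat -> Nat). δ) (\(ν : Nat). ν) (succ (succ r)))) 2
  ~> refl (Vec Nat 5 -> Nat) (\(r : Vec Nat 5). (\(o : Nat -> Nat). o) (\(δ : Nat). δ) 4)
  ~> refl (Vec Nat 5 -> Nat) (\(r : Vec Nat 5). (\(o : Nat). o) 4)
  ~> refl (Vec Nat 5 -> Nat) (\(r : Vec Nat 5). 4)
the term's type:
  Eq (Vec Nat 5 -> Nat) (\(r : Vec Nat 5). 4) (\(o : Vec Nat 5). 4)


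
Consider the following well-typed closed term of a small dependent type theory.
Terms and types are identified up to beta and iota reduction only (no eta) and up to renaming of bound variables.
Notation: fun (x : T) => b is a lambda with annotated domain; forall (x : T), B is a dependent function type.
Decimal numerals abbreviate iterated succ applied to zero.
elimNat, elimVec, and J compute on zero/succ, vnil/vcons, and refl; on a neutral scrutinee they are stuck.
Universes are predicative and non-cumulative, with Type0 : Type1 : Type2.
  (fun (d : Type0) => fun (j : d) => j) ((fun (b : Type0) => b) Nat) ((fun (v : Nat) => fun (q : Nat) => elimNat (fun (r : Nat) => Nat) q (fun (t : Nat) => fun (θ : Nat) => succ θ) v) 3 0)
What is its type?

the term's type:
  Nat


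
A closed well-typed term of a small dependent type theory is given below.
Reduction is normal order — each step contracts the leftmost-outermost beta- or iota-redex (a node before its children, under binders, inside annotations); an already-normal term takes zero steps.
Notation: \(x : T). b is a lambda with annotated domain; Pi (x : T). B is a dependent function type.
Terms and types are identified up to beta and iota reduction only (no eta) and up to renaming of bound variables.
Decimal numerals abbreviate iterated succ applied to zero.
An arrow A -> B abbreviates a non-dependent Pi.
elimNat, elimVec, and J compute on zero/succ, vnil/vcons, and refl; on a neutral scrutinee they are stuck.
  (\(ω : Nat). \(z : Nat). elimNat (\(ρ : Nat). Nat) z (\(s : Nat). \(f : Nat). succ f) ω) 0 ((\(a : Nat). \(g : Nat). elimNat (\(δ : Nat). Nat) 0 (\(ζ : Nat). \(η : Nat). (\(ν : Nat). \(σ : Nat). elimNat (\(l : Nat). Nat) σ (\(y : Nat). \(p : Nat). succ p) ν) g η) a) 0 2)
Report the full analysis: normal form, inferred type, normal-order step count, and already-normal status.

reduced normal form:
  0
the term's type:
  Nat
steps to reach normal form (normal order): 6
term was already normal: no
first redex: a beta-redex


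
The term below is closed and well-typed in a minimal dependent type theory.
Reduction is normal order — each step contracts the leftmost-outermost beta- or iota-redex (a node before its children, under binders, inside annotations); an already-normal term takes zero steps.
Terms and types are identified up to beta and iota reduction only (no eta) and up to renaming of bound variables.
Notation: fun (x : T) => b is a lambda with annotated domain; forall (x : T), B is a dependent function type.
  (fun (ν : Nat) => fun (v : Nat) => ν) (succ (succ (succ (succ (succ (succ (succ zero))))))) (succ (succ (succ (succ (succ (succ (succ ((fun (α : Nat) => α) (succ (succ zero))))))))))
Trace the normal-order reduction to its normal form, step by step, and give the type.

normal-order reduction:
  (fun (ν : Nat) => fun (v : Nat) => ν) (succ (succ (succ (succ (succ (succ (succ zero))))))) (succ (succ (succ (succ (succ (succ (succ ((fun (α : Nat) => α) (succ (succ zero))))))))))
  ~> (fun (ν : Nat) => succ (succ (succ (succ (succ (succ (succ zero))))))) (succ (succ (succ (succ (succ (succ (succ ((fun (v : Nat) => v) (succ (succ zero))))))))))
  ~> succ (succ (succ (succ (succ (succ (succ zero))))))
inferred type:
  Nat


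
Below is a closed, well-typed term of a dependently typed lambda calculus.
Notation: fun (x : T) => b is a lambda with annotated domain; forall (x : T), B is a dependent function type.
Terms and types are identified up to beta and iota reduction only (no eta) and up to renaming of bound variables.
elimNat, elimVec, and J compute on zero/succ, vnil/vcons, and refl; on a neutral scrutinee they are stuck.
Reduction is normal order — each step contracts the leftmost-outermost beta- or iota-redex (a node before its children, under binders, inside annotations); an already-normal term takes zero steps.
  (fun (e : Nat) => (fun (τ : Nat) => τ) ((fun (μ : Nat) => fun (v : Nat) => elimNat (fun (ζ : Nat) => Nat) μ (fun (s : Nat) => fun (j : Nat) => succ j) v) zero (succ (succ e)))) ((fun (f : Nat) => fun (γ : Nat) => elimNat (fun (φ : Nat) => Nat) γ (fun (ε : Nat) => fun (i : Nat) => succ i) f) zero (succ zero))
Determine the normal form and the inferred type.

resulting normal form:
  succ (succ (succ zero))
type:
  Nat


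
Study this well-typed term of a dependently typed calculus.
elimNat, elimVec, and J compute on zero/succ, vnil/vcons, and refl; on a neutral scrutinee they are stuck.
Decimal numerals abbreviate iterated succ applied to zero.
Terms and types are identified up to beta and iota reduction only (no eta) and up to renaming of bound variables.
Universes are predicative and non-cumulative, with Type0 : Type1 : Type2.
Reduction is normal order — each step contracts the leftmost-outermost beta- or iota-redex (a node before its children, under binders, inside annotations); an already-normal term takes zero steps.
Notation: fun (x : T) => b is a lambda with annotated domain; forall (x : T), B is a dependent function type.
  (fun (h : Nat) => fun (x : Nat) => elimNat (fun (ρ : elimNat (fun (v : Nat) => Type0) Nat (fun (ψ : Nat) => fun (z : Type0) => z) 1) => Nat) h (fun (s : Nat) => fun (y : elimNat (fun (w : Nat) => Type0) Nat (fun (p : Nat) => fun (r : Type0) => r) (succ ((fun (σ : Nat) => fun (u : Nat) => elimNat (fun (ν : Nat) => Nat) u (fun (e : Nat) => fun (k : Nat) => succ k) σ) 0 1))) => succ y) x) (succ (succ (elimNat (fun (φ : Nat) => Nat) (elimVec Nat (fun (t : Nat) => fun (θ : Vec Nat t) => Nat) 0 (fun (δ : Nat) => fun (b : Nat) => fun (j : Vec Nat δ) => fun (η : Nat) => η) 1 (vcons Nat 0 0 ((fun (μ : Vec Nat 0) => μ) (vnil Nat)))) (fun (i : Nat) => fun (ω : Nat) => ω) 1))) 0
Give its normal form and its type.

normal form:
  2
the term's type:
  Nat


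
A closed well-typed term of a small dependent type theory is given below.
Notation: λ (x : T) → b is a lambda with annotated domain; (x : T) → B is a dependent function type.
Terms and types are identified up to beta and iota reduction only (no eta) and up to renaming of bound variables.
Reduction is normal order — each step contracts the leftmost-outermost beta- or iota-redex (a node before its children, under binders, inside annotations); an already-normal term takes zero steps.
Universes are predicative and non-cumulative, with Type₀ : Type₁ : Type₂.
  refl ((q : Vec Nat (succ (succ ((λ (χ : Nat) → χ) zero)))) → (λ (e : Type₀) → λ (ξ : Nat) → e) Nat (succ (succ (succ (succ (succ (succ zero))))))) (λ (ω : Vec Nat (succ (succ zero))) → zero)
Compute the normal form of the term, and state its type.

normal form:
  refl ((q : Vec Nat (succ (succ zero))) → Nat) (λ (χ : Vec Nat (succ (succ zero))) → zero)
inferred type:
  Eq ((q : Vec Nat (succ (succ zero))) → Nat) (λ (χ : Vec Nat (succ (succ zero))) → zero) (λ (e : Vec Nat (succ (succ zero))) → zero)


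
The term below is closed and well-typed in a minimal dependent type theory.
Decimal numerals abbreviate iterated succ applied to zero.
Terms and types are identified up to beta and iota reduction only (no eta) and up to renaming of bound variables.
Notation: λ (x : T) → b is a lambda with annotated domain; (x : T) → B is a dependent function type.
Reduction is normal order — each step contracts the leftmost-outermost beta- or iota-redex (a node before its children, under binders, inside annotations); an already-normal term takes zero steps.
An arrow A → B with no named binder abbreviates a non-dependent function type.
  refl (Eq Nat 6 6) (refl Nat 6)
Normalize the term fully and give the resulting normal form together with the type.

normal form:
  refl (Eq Nat 6 6) (refl Nat 6)
inferred type:
  Eq (Eq Nat 6 6) (refl Nat 6) (refl Nat 6)


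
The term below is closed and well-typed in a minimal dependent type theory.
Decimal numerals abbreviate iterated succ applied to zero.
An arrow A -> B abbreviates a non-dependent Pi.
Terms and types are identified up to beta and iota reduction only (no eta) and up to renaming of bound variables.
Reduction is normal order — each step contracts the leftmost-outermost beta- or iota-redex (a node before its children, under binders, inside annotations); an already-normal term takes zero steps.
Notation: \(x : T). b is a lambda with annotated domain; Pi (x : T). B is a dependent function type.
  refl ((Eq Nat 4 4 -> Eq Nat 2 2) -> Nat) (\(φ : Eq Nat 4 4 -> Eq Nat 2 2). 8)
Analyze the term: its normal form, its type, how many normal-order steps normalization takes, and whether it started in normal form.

normal form:
  refl ((Eq Nat 4 4 -> Eq Nat 2 2) -> Nat) (\(φ : Eq Nat 4 4 -> Eq Nat 2 2). 8)
type:
  Eq ((Eq Nat 4 4 -> Eq Nat 2 2) -> Nat) (\(φ : Eq Nat 4 4 -> Eq Nat 2 2). 8) (\(s : Eq Nat 4 4 -> Eq Nat 2 2). 8)
normal-order step count: 0
started in normal form: yes


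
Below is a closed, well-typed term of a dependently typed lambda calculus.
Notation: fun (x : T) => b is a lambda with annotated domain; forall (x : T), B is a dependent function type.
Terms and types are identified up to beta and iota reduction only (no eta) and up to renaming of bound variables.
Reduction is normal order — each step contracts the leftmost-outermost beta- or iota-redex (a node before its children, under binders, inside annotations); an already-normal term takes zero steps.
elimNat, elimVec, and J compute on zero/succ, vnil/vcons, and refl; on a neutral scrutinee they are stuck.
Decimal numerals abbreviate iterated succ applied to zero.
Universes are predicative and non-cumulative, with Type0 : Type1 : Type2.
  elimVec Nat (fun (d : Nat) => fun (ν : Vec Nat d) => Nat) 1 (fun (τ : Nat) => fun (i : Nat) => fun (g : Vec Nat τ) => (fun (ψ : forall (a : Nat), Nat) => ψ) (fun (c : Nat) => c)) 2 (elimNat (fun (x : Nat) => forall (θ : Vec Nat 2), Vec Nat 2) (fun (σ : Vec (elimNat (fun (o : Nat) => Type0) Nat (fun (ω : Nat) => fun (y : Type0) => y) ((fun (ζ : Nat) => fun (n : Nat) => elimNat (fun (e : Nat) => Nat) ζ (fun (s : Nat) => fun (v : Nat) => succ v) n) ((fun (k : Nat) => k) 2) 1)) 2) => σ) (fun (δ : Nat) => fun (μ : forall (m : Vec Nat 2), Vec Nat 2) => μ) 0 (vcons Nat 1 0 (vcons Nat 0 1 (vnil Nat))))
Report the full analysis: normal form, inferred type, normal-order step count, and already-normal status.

normal form:
  1
type:
  Nat
normal-order step count: 14
started in normal form: no
first contracted redex: a beta-redex


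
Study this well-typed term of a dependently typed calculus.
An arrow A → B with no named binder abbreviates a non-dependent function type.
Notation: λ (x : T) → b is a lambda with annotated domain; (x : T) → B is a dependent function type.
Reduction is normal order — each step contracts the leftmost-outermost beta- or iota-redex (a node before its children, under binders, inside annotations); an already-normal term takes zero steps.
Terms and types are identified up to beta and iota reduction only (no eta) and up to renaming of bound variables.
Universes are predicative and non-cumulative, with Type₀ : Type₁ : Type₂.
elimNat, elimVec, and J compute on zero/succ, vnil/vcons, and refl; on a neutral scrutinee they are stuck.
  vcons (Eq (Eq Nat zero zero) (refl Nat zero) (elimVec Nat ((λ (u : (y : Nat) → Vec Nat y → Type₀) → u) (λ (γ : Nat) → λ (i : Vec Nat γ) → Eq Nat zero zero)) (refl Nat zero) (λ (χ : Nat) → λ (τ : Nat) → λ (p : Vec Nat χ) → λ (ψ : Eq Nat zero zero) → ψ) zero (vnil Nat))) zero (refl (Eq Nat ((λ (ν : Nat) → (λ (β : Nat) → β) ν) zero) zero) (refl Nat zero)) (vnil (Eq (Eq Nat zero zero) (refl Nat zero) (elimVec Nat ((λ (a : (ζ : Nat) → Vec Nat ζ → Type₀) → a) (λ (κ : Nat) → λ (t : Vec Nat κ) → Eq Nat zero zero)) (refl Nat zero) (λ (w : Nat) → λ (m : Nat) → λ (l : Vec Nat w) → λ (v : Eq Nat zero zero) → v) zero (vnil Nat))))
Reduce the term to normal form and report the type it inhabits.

resulting normal form:
  vcons (Eq (Eq Nat zero zero) (refl Nat zero) (refl Nat zero)) zero (refl (Eq Nat zero zero) (refl Nat zero)) (vnil (Eq (Eq Nat zero zero) (refl Nat zero) (refl Nat zero)))
type:
  Vec (Eq (Eq Nat zero zero) (refl Nat zero) (refl Nat zero)) (succ zero)
observation: the term reaches its normal form after 4 normal-order steps.


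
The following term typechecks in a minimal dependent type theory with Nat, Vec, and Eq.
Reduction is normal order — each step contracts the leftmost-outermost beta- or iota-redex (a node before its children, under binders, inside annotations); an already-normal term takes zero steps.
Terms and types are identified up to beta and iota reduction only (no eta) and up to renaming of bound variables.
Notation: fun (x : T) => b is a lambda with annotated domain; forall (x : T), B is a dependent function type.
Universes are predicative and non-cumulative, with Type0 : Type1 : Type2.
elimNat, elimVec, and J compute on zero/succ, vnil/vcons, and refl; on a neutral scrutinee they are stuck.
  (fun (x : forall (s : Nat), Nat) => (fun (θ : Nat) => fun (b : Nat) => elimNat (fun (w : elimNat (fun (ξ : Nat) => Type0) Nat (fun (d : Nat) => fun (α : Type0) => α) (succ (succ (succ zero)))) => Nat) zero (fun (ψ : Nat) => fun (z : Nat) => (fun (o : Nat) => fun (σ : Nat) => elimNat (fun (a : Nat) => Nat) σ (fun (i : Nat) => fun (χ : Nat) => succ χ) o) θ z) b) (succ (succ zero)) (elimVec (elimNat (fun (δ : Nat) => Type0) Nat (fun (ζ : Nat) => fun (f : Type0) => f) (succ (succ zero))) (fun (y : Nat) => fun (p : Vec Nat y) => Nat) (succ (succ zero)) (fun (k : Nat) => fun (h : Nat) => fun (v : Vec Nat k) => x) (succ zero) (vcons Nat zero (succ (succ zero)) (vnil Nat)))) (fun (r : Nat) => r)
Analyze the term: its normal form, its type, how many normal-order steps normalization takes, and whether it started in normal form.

reduced normal form:
  succ (succ (succ (succ zero)))
the term's type:
  Nat
reduction steps (normal order): 35
term was already normal: no
first contracted redex: a beta-redex


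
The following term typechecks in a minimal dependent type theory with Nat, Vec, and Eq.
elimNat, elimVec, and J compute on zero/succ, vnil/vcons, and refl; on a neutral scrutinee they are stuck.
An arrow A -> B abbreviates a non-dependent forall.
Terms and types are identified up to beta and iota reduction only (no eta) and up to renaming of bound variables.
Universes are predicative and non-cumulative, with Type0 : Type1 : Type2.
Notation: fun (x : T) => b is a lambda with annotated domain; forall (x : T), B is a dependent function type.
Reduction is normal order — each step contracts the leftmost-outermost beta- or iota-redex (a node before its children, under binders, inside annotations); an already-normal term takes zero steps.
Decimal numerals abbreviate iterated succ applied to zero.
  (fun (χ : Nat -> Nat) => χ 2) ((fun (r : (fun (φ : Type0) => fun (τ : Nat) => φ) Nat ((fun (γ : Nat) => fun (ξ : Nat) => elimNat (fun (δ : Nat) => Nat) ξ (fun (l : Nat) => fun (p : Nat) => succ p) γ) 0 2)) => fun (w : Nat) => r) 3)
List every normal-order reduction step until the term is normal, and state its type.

normal-order reduction sequence:
  (fun (χ : Nat -> Nat) => χ 2) ((fun (r : (fun (φ : Type0) => fun (τ : Nat) => φ) Nat ((fun (γ : Nat) => fun (ξ : Nat) => elimNat (fun (δ : Nat) => Nat) ξ (fun (l : Nat) => fun (p : Nat) => succ p) γ) 0 2)) => fun (w : Nat) => r) 3)
  ~> (fun (χ : (fun (r : Type0) => fun (φ : Nat) => r) Nat ((fun (τ : Nat) => fun (γ : Nat) => elimNat (fun (ξ : Nat) => Nat) γ (fun (δ : Nat) => fun (l : Nat) => succ l) τ) 0 2)) => fun (p : Nat) => χ) 3 2
  ~> (fun (χ : Nat) => 3) 2
  ~> 3
type:
  Nat


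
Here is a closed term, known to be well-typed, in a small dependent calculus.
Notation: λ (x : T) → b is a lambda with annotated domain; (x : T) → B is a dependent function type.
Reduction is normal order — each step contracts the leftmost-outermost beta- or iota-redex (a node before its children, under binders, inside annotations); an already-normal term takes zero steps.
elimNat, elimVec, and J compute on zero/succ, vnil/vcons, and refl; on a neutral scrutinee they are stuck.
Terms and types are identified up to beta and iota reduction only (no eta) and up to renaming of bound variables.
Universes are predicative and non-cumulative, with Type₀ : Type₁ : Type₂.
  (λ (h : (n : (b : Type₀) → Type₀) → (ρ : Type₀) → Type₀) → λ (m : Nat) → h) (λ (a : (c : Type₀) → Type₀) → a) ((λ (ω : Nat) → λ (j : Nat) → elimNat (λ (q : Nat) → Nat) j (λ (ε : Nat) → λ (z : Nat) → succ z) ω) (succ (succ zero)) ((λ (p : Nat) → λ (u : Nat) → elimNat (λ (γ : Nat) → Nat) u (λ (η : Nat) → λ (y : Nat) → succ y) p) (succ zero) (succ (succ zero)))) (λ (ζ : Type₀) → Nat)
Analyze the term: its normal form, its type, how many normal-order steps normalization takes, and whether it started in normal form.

reduced normal form:
  λ (h : Type₀) → Nat
type:
  (h : Type₀) → Type₀
normal-order step count: 3
already normal: no
first contracted redex: a beta-redex


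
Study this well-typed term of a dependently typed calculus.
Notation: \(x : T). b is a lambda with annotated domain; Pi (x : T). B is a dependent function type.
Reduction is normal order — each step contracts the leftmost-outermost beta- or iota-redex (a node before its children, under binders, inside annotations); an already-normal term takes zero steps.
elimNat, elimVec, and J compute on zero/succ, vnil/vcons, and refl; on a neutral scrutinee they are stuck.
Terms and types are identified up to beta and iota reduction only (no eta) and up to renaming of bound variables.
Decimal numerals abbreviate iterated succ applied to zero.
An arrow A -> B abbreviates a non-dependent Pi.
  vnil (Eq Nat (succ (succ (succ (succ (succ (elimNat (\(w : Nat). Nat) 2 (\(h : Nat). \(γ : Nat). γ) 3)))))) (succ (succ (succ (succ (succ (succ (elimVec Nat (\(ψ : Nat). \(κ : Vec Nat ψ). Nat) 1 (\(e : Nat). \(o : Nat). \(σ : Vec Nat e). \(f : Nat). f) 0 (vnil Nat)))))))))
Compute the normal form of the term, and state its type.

normal form:
  vnil (Eq Nat 7 7)
type:
  Vec (Eq Nat 7 7) 0


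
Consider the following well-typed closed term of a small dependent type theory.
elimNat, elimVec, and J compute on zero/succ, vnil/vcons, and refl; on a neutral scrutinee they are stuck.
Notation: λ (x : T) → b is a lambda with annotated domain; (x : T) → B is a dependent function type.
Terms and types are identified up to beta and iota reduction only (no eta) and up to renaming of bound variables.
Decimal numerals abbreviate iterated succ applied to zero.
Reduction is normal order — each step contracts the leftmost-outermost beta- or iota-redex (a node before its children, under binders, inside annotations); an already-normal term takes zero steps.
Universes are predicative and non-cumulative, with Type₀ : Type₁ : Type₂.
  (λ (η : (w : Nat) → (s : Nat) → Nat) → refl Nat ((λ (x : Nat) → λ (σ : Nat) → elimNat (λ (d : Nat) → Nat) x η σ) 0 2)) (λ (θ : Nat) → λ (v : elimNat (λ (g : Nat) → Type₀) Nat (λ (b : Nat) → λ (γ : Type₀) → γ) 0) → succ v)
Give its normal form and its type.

resulting normal form:
  refl Nat 2
type:
  Eq Nat 2 2


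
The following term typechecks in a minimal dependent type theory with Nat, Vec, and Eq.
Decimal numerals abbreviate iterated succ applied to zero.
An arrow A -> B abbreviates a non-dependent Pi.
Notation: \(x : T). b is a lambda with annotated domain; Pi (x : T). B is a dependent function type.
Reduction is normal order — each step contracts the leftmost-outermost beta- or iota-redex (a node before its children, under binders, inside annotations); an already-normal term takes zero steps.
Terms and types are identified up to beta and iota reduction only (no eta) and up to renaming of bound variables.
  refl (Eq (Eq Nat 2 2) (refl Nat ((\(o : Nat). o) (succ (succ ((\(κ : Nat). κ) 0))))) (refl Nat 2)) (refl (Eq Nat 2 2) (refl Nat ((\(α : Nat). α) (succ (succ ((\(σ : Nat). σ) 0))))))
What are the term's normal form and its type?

reduced normal form:
  refl (Eq (Eq Nat 2 2) (refl Nat 2) (refl Nat 2)) (refl (Eq Nat 2 2) (refl Nat 2))
the term's type:
  Eq (Eq (Eq Nat 2 2) (refl Nat 2) (refl Nat 2)) (refl (Eq Nat 2 2) (refl Nat 2)) (refl (Eq Nat 2 2) (refl Nat 2))
observation: the term reaches its normal form after 4 normal-order steps.


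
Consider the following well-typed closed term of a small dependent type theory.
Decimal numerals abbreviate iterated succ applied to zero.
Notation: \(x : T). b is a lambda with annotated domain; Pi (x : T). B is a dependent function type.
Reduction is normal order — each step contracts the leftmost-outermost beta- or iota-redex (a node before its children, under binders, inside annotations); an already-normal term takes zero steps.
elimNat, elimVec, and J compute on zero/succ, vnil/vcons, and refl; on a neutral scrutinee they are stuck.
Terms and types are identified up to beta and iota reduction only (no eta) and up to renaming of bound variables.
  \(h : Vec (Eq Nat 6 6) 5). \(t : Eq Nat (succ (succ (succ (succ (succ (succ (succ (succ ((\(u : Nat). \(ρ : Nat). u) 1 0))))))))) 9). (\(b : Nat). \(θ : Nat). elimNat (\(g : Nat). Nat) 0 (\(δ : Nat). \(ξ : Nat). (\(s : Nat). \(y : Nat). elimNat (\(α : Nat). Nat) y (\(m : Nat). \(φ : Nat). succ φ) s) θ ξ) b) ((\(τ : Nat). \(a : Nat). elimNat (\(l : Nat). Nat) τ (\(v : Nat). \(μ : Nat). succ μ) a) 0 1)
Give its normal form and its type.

resulting normal form:
  \(h : Vec (Eq Nat 6 6) 5). \(t : Eq Nat 9 9). \(u : Nat). elimNat (\(ρ : Nat). Nat) 0 (\(b : Nat). \(θ : Nat). succ θ) u
the term's type:
  Pi (h : Vec (Eq Nat 6 6) 5). Pi (t : Eq Nat 9 9). Pi (u : Nat). Nat


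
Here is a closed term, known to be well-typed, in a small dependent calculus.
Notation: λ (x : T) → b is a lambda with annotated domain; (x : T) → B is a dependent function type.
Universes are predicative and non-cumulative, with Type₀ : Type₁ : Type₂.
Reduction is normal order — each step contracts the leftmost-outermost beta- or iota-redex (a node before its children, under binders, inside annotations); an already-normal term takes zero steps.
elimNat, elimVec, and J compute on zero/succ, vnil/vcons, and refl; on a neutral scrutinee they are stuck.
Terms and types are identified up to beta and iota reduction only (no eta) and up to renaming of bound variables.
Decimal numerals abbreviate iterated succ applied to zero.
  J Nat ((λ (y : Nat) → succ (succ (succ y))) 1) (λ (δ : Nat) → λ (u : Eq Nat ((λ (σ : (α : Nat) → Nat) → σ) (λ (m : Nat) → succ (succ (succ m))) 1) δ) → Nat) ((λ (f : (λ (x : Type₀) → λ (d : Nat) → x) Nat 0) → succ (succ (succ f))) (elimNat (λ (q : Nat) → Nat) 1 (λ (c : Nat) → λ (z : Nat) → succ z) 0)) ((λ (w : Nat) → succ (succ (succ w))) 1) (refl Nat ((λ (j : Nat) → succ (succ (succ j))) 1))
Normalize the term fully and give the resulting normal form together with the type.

normal form:
  4
the term's type:
  Nat
observation: contracting a J iota-redex first, the term normalizes in 3 steps.


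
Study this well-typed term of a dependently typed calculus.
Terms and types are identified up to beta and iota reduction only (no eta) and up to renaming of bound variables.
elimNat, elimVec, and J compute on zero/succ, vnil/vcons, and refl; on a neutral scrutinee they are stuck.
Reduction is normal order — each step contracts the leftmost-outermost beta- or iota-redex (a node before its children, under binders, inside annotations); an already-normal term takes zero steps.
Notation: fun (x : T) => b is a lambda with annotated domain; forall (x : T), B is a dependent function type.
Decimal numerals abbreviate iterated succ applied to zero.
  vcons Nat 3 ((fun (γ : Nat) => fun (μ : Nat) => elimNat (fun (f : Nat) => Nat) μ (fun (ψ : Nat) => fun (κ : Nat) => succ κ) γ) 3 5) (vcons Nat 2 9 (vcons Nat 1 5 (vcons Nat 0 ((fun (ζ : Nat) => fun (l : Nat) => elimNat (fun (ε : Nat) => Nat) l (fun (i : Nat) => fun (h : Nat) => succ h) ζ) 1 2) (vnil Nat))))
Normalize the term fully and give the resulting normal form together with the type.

resulting normal form:
  vcons Nat 3 8 (vcons Nat 2 9 (vcons Nat 1 5 (vcons Nat 0 3 (vnil Nat))))
type:
  Vec Nat 4
observation: 18 normal-order steps normalize the term, beginning with a beta-redex.
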